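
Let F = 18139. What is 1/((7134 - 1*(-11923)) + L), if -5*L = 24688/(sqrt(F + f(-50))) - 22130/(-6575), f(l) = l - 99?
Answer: 1482046638495325/28242259745571742159 + 21345553400*sqrt(17990)/28242259745571742159 ≈ 5.2578e-5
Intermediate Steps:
f(l) = -99 + l
L = -4426/6575 - 12344*sqrt(17990)/44975 (L = -(24688/(sqrt(18139 + (-99 - 50))) - 22130/(-6575))/5 = -(24688/(sqrt(18139 - 149)) - 22130*(-1/6575))/5 = -(24688/(sqrt(17990)) + 4426/1315)/5 = -(24688*(sqrt(17990)/17990) + 4426/1315)/5 = -(12344*sqrt(17990)/8995 + 4426/1315)/5 = -(4426/1315 + 12344*sqrt(17990)/8995)/5 = -4426/6575 - 12344*sqrt(17990)/44975 ≈ -37.486)
1/((7134 - 1*(-11923)) + L) = 1/((7134 - 1*(-11923)) + (-4426/6575 - 12344*sqrt(17990)/44975)) = 1/((7134 + 11923) + (-4426/6575 - 12344*sqrt(17990)/44975)) = 1/(19057 + (-4426/6575 - 12344*sqrt(17990)/44975)) = 1/(125295349/6575 - 12344*sqrt(17990)/44975)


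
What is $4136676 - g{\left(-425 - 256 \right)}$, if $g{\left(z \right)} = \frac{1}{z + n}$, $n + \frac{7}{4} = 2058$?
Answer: $\frac{22755854672}{5501} \approx 4.1367 \cdot 10^{6}$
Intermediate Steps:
$n = \frac{8225}{4}$ ($n = - \frac{7}{4} + 2058 = \frac{8225}{4} \approx 2056.3$)
$g{\left(z \right)} = \frac{1}{\frac{8225}{4} + z}$ ($g{\left(z \right)} = \frac{1}{z + \frac{8225}{4}} = \frac{1}{\frac{8225}{4} + z}$)
$4136676 - g{\left(-425 - 256 \right)} = 4136676 - \frac{4}{8225 + 4 \left(-425 - 256\right)} = 4136676 - \frac{4}{8225 + 4 \left(-681\right)} = 4136676 - \frac{4}{8225 - 2724} = 4136676 - \frac{4}{5501} = \frac{22755854672}{5501}$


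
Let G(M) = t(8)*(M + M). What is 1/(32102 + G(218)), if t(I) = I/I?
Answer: 1/32538 ≈ 3.0733e-5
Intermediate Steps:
t(I) = 1
G(M) = 2*M (G(M) = 1*(M + M) = 1*(2*M) = 2*M)
1/(32102 + G(218)) = 1/(32102 + 2*218) = 1/(32102 + 436) = 1/32538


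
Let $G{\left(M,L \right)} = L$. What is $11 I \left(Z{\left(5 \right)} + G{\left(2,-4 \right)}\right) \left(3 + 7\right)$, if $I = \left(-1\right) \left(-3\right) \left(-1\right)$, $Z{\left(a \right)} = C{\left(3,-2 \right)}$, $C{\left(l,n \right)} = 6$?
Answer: $-660$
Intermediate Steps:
$Z{\left(a \right)} = 6$
$I = -3$ ($I = 3 \left(-1\right) = -3$)
$11 I \left(Z{\left(5 \right)} + G{\left(2,-4 \right)}\right) \left(3 + 7\right) = 11 \left(-3\right) \left(6 - 4\right) \left(3 + 7\right) = - 33 \cdot 2 \cdot 10 = \left(-33\right) 20 = -660$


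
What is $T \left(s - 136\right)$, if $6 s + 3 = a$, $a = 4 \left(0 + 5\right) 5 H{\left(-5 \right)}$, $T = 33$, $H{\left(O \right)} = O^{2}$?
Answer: $\frac{18491}{2} \approx 9245.5$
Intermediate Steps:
$a = 2500$ ($a = 4 \left(0 + 5\right) 5 \left(-5\right)^{2} = 4 \cdot 5 \cdot 5 \cdot 25 = 20 \cdot 5 \cdot 25 = 100 \cdot 25 = 2500$)
$s = \frac{2497}{6}$ ($s = - \frac{1}{2} + \frac{1}{6} \cdot 2500 = - \frac{1}{2} + \frac{1250}{3} = \frac{2497}{6} \approx 416.17$)
$T \left(s - 136\right) = 33 \left(\frac{2497}{6} - 136\right) = 33 \cdot \frac{1681}{6} = \frac{18491}{2}$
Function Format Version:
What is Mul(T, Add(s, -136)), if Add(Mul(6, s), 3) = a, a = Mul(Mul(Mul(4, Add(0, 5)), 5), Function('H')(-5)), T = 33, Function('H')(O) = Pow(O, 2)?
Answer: Rational(18491, 2) ≈ 9245.5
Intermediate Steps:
a = 2500 (a = Mul(Mul(Mul(4, Add(0, 5)), 5), Pow(-5, 2)) = Mul(Mul(Mul(4, 5), 5), 25) = Mul(Mul(20, 5), 25) = Mul(100, 25) = 2500)
s = Rational(2497, 6) (s = Add(Rational(-1, 2), Mul(Rational(1, 6), 2500)) = Add(Rational(-1, 2), Rational(1250, 3)) = Rational(2497, 6) ≈ 416.17)
Mul(T, Add(s, -136)) = Mul(33, Add(Rational(2497, 6), -136)) = Mul(33, Rational(1681, 6)) = Rational(18491, 2)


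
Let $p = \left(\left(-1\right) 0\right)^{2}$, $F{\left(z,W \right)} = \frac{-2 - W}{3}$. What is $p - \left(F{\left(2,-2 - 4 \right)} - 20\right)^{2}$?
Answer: $- \frac{3136}{9} \approx -348.44$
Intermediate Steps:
$F{\left(z,W \right)} = - \frac{2}{3} - \frac{W}{3}$ ($F{\left(z,W \right)} = \left(-2 - W\right) \frac{1}{3} = - \frac{2}{3} - \frac{W}{3}$)
$p = 0$ ($p = 0^{2} = 0$)
$p - \left(F{\left(2,-2 - 4 \right)} - 20\right)^{2} = 0 - \left(\left(- \frac{2}{3} - \frac{-2 - 4}{3}\right) - 20\right)^{2} = 0 - \left(\left(- \frac{2}{3} - -2\right) - 20\right)^{2} = 0 - \left(\left(- \frac{2}{3} + 2\right) - 20\right)^{2} = 0 - \left(\frac{4}{3} - 20\right)^{2} = 0 - \left(- \frac{56}{3}\right)^{2} = 0 - \frac{3136}{9} = - \frac{3136}{9}$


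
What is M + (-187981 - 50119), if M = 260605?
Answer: 22505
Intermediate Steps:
M + (-187981 - 50119) = 260605 + (-187981 - 50119) = 260605 - 238100 = 22505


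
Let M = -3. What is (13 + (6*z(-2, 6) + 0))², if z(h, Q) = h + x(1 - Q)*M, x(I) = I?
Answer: 8281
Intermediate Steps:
z(h, Q) = -3 + h + 3*Q (z(h, Q) = h + (1 - Q)*(-3) = h + (-3 + 3*Q) = -3 + h + 3*Q)
(13 + (6*z(-2, 6) + 0))² = (13 + (6*(-3 - 2 + 3*6) + 0))² = (13 + (6*(-3 - 2 + 18) + 0))² = (13 + (6*13 + 0))² = (13 + (78 + 0))² = (13 + 78)² = 91² = 8281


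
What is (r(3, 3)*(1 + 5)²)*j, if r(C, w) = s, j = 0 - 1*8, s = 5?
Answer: -1440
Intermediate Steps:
j = -8 (j = 0 - 8 = -8)
r(C, w) = 5
(r(3, 3)*(1 + 5)²)*j = (5*(1 + 5)²)*(-8) = (5*6²)*(-8) = (5*36)*(-8) = 180*(-8) = -1440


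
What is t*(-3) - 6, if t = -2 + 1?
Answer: -3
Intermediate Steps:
t = -1
t*(-3) - 6 = -1*(-3) - 6 = 3 - 6 = -3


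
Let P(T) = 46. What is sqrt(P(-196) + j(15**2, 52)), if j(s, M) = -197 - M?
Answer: I*sqrt(203) ≈ 14.248*I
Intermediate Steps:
sqrt(P(-196) + j(15**2, 52)) = sqrt(46 + (-197 - 1*52)) = sqrt(46 + (-197 - 52)) = sqrt(46 - 249) = sqrt(-203) = I*sqrt(203)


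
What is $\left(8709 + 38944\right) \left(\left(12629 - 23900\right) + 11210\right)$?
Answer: $-2906833$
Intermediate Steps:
$\left(8709 + 38944\right) \left(\left(12629 - 23900\right) + 11210\right) = 47653 \left(\left(12629 - 23900\right) + 11210\right) = 47653 \left(-11271 + 11210\right) = 47653 \left(-61\right) = -2906833$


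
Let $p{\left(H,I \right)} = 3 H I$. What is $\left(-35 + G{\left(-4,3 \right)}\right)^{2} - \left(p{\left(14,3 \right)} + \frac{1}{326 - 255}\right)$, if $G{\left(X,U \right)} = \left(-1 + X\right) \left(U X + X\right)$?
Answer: $\frac{134828}{71} \approx 1899.0$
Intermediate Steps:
$p{\left(H,I \right)} = 3 H I$
$G{\left(X,U \right)} = \left(-1 + X\right) \left(X + U X\right)$
$\left(-35 + G{\left(-4,3 \right)}\right)^{2} - \left(p{\left(14,3 \right)} + \frac{1}{326 - 255}\right) = \left(-35 - 4 \left(-1 - 4 - 3 + 3 \left(-4\right)\right)\right)^{2} - \left(3 \cdot 14 \cdot 3 + \frac{1}{326 - 255}\right) = \left(-35 - 4 \left(-1 - 4 - 3 - 12\right)\right)^{2} - \left(126 + \frac{1}{71}\right) = \left(-35 - -80\right)^{2} - \left(126 + \frac{1}{71}\right) = \left(-35 + 80\right)^{2} - \frac{8947}{71} = 45^{2} - \frac{8947}{71} = 2025 - \frac{8947}{71} = \frac{134828}{71}$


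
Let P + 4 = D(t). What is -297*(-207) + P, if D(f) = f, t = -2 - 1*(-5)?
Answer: 61478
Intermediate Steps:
t = 3 (t = -2 + 5 = 3)
P = -1 (P = -4 + 3 = -1)
-297*(-207) + P = -297*(-207) - 1 = 61479 - 1 = 61478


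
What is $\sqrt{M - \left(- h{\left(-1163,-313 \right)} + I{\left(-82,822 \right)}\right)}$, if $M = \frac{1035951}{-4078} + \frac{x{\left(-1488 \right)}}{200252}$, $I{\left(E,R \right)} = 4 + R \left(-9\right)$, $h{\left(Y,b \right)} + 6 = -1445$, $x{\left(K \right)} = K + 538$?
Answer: $\frac{2 \sqrt{14819760039594737006}}{102078457} \approx 75.425$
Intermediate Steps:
$x{\left(K \right)} = 538 + K$
$h{\left(Y,b \right)} = -1451$ ($h{\left(Y,b \right)} = -6 - 1445 = -1451$)
$I{\left(E,R \right)} = 4 - 9 R$
$M = - \frac{25931891719}{102078457}$ ($M = \frac{1035951}{-4078} + \frac{538 - 1488}{200252} = 1035951 \left(- \frac{1}{4078}\right) - \frac{475}{100126} = - \frac{1035951}{4078} - \frac{475}{100126} = - \frac{25931891719}{102078457} \approx -254.04$)
$\sqrt{M - \left(- h{\left(-1163,-313 \right)} + I{\left(-82,822 \right)}\right)} = \sqrt{- \frac{25931891719}{102078457} - \left(1455 - 7398\right)} = \sqrt{- \frac{25931891719}{102078457} - -5943} = \sqrt{- \frac{25931891719}{102078457} + \left(-1451 + 7394\right)} = \sqrt{- \frac{25931891719}{102078457} + 5943} = \sqrt{\frac{580720378232}{102078457}} = \frac{2 \sqrt{14819760039594737006}}{102078457}$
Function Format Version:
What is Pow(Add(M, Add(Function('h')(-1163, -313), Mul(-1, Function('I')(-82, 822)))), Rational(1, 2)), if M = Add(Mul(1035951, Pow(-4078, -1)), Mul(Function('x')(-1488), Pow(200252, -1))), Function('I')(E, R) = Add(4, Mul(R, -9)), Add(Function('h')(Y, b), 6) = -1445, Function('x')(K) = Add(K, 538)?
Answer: Mul(Rational(2, 102078457), Pow(14819760039594737006, Rational(1, 2))) ≈ 75.425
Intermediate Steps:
Function('x')(K) = Add(538, K)
Function('h')(Y, b) = -1451 (Function('h')(Y, b) = Add(-6, -1445) = -1451)
Function('I')(E, R) = Add(4, Mul(-9, R))
M = Rational(-25931891719, 102078457) (M = Add(Mul(1035951, Pow(-4078, -1)), Mul(Add(538, -1488), Pow(200252, -1))) = Add(Mul(1035951, Rational(-1, 4078)), Mul(-950, Rational(1, 200252))) = Add(Rational(-1035951, 4078), Rational(-475, 100126)) = Rational(-25931891719, 102078457) ≈ -254.04)
Pow(Add(M, Add(Function('h')(-1163, -313), Mul(-1, Function('I')(-82, 822)))), Rational(1, 2)) = Pow(Add(Rational(-25931891719, 102078457), Add(-1451, Mul(-1, Add(4, Mul(-9, 822))))), Rational(1, 2)) = Pow(Add(Rational(-25931891719, 102078457), Add(-1451, Mul(-1, Add(4, -7398)))), Rational(1, 2)) = Pow(Add(Rational(-25931891719, 102078457), Add(-1451, Mul(-1, -7394))), Rational(1, 2)) = Pow(Add(Rational(-25931891719, 102078457), Add(-1451, 7394)), Rational(1, 2)) = Pow(Add(Rational(-25931891719, 102078457), 5943), Rational(1, 2)) = Pow(Rational(580720378232, 102078457), Rational(1, 2)) = Mul(Rational(2, 102078457), Pow(14819760039594737006, Rational(1, 2)))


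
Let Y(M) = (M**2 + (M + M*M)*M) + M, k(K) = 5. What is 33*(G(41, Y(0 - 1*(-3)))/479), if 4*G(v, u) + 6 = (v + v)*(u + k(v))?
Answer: 35805/479 ≈ 74.750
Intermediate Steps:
Y(M) = M + M**2 + M*(M + M**2) (Y(M) = (M**2 + (M + M**2)*M) + M = (M**2 + M*(M + M**2)) + M = M + M**2 + M*(M + M**2))
G(v, u) = -3/2 + v*(5 + u)/2 (G(v, u) = -3/2 + ((v + v)*(u + 5))/4 = -3/2 + ((2*v)*(5 + u))/4 = -3/2 + (2*v*(5 + u))/4 = -3/2 + v*(5 + u)/2)
33*(G(41, Y(0 - 1*(-3)))/479) = 33*((-3/2 + (5/2)*41 + (1/2)*((0 - 1*(-3))*(1 + (0 - 1*(-3))**2 + 2*(0 - 1*(-3))))*41)/479) = 33*((-3/2 + 205/2 + (1/2)*((0 + 3)*(1 + (0 + 3)**2 + 2*(0 + 3)))*41)*(1/479)) = 33*((-3/2 + 205/2 + (1/2)*(3*(1 + 3**2 + 2*3))*41)*(1/479)) = 33*((-3/2 + 205/2 + (1/2)*(3*(1 + 9 + 6))*41)*(1/479)) = 33*((-3/2 + 205/2 + (1/2)*(3*16)*41)*(1/479)) = 33*((-3/2 + 205/2 + (1/2)*48*41)*(1/479)) = 33*((-3/2 + 205/2 + 984)*(1/479)) = 33*(1085*(1/479)) = 33*(1085/479) = 35805/479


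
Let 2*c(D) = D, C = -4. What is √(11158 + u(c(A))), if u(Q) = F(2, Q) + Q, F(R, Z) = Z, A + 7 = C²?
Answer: √11167 ≈ 105.67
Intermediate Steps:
A = 9 (A = -7 + (-4)² = -7 + 16 = 9)
c(D) = D/2
u(Q) = 2*Q (u(Q) = Q + Q = 2*Q)
√(11158 + u(c(A))) = √(11158 + 2*((½)*9)) = √(11158 + 2*(9/2)) = √(11158 + 9) = √11167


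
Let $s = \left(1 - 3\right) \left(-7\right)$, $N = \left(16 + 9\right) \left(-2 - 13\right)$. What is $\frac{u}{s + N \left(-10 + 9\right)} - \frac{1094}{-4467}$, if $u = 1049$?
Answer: $\frac{5111449}{1737663} \approx 2.9416$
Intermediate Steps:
$N = -375$ ($N = 25 \left(-15\right) = -375$)
$s = 14$ ($s = \left(1 - 3\right) \left(-7\right) = \left(-2\right) \left(-7\right) = 14$)
$\frac{u}{s + N \left(-10 + 9\right)} - \frac{1094}{-4467} = \frac{1049}{14 - 375 \left(-10 + 9\right)} - \frac{1094}{-4467} = \frac{1049}{14 - -375} - - \frac{1094}{4467} = \frac{1049}{14 + 375} + \frac{1094}{4467} = \frac{1049}{389} + \frac{1094}{4467} = \frac{5111449}{1737663}$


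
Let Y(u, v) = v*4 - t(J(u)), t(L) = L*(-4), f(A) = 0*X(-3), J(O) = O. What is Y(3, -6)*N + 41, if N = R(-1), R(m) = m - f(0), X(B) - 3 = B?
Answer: 53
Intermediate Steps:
X(B) = 3 + B
f(A) = 0 (f(A) = 0*(3 - 3) = 0*0 = 0)
R(m) = m (R(m) = m - 1*0 = m + 0 = m)
N = -1
t(L) = -4*L
Y(u, v) = 4*u + 4*v (Y(u, v) = v*4 - (-4)*u = 4*v + 4*u = 4*u + 4*v)
Y(3, -6)*N + 41 = (4*3 + 4*(-6))*(-1) + 41 = (12 - 24)*(-1) + 41 = -12*(-1) + 41 = 12 + 41 = 53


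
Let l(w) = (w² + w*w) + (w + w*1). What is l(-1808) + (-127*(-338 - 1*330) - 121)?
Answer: 6618827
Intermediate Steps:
l(w) = 2*w + 2*w² (l(w) = (w² + w²) + (w + w) = 2*w² + 2*w = 2*w + 2*w²)
l(-1808) + (-127*(-338 - 1*330) - 121) = 2*(-1808)*(1 - 1808) + (-127*(-338 - 1*330) - 121) = 2*(-1808)*(-1807) + (-127*(-338 - 330) - 121) = 6534112 + (-127*(-668) - 121) = 6534112 + (84836 - 121) = 6534112 + 84715 = 6618827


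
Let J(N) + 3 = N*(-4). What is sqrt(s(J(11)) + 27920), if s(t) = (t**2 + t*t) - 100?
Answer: 9*sqrt(398) ≈ 179.55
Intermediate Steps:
J(N) = -3 - 4*N (J(N) = -3 + N*(-4) = -3 - 4*N)
s(t) = -100 + 2*t**2 (s(t) = (t**2 + t**2) - 100 = 2*t**2 - 100 = -100 + 2*t**2)
sqrt(s(J(11)) + 27920) = sqrt((-100 + 2*(-3 - 4*11)**2) + 27920) = sqrt((-100 + 2*(-3 - 44)**2) + 27920) = sqrt((-100 + 2*(-47)**2) + 27920) = sqrt((-100 + 2*2209) + 27920) = sqrt((-100 + 4418) + 27920) = sqrt(4318 + 27920) = sqrt(32238) = 9*sqrt(398)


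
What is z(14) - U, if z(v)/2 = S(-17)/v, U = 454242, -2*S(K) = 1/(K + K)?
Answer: -216219191/476 ≈ -4.5424e+5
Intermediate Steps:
S(K) = -1/(4*K) (S(K) = -1/(2*(K + K)) = -1/(2*K)/2 = -1/(4*K))
z(v) = 1/(34*v) (z(v) = 2*((-1/4/(-17))/v) = 2*((-1/4*(-1/17))/v) = 2*(1/(68*v)) = 1/(34*v))
z(14) - U = (1/34)/14 - 1*454242 = (1/34)*(1/14) - 454242 = 1/476 - 454242 = -216219191/476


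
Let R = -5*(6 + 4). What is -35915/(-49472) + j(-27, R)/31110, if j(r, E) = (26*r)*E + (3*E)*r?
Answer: 101804815/51302464 ≈ 1.9844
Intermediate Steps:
R = -50 (R = -5*10 = -50)
j(r, E) = 29*E*r (j(r, E) = 26*E*r + 3*E*r = 29*E*r)
-35915/(-49472) + j(-27, R)/31110 = -35915/(-49472) + (29*(-50)*(-27))/31110 = -35915*(-1/49472) + 39150*(1/31110) = 35915/49472 + 1305/1037 = 101804815/51302464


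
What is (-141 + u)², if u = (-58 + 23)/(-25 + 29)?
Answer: 358801/16 ≈ 22425.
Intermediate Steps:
u = -35/4 ≈ -8.7500
(-141 + u)² = (-141 - 35/4)² = (-599/4)² = 358801/16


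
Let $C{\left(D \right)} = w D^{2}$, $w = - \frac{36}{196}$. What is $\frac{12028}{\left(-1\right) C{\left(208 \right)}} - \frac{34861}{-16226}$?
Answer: $\frac{2892148351}{789751872} \approx 3.6621$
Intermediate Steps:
$w = - \frac{9}{49}$ ($w = \left(-36\right) \frac{1}{196} = - \frac{9}{49} \approx -0.18367$)
$C{\left(D \right)} = - \frac{9 D^{2}}{49}$
$\frac{12028}{\left(-1\right) C{\left(208 \right)}} - \frac{34861}{-16226} = \frac{12028}{\left(-1\right) \left(- \frac{9 \cdot 208^{2}}{49}\right)} - \frac{34861}{-16226} = \frac{12028}{\left(-1\right) \left(\left(- \frac{9}{49}\right) 43264\right)} - - \frac{34861}{16226} = \frac{12028}{\left(-1\right) \left(- \frac{389376}{49}\right)} + \frac{34861}{16226} = \frac{12028}{\frac{389376}{49}} + \frac{34861}{16226} = 12028 \cdot \frac{49}{389376} + \frac{34861}{16226} = \frac{147343}{97344} + \frac{34861}{16226} = \frac{2892148351}{789751872}$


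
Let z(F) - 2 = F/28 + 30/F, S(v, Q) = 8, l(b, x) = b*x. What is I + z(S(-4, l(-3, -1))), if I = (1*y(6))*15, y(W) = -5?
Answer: -1931/28 ≈ -68.964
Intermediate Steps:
I = -75 (I = (1*(-5))*15 = -5*15 = -75)
z(F) = 2 + 30/F + F/28 (z(F) = 2 + (F/28 + 30/F) = 2 + (30/F + F/28) = 2 + 30/F + F/28)
I + z(S(-4, l(-3, -1))) = -75 + (2 + 30/8 + (1/28)*8) = -75 + (2 + 30*(⅛) + 2/7) = -75 + (2 + 15/4 + 2/7) = -75 + 169/28 = -1931/28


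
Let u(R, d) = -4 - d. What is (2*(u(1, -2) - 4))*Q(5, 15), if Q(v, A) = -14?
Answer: 168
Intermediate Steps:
(2*(u(1, -2) - 4))*Q(5, 15) = (2*((-4 - 1*(-2)) - 4))*(-14) = (2*((-4 + 2) - 4))*(-14) = (2*(-2 - 4))*(-14) = (2*(-6))*(-14) = -12*(-14) = 168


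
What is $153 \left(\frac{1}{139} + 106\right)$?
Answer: $\frac{2254455}{139} \approx 16219.0$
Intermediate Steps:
$153 \left(\frac{1}{139} + 106\right) = 153 \cdot \frac{14735}{139} = \frac{2254455}{139}$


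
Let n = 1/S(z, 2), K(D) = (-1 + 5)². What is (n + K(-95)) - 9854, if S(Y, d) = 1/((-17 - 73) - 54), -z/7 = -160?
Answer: -9982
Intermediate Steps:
z = 1120 (z = -7*(-160) = 1120)
K(D) = 16 (K(D) = 4² = 16)
S(Y, d) = -1/144 (S(Y, d) = 1/(-90 - 54) = 1/(-144) = -1/144)
n = -144 (n = 1/(-1/144) = -144)
(n + K(-95)) - 9854 = (-144 + 16) - 9854 = -128 - 9854 = -9982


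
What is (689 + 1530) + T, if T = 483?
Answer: 2702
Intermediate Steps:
(689 + 1530) + T = (689 + 1530) + 483 = 2219 + 483 = 2702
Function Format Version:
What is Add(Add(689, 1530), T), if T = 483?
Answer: 2702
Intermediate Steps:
Add(Add(689, 1530), T) = Add(Add(689, 1530), 483) = Add(2219, 483) = 2702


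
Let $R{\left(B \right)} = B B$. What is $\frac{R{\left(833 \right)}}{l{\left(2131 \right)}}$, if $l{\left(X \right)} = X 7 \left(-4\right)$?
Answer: $- \frac{99127}{8524} \approx -11.629$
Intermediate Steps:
$R{\left(B \right)} = B^{2}$
$l{\left(X \right)} = - 28 X$ ($l{\left(X \right)} = 7 X \left(-4\right) = - 28 X$)
$\frac{R{\left(833 \right)}}{l{\left(2131 \right)}} = \frac{833^{2}}{\left(-28\right) 2131} = \frac{693889}{-59668} = 693889 \left(- \frac{1}{59668}\right) = - \frac{99127}{8524}$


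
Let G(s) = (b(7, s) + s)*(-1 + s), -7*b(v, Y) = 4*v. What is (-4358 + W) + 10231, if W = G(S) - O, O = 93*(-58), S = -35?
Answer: 12671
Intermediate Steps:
b(v, Y) = -4*v/7
G(s) = (-1 + s)*(-4 + s) (G(s) = (-4/7*7 + s)*(-1 + s) = (-4 + s)*(-1 + s) = (-1 + s)*(-4 + s))
O = -5394
W = 6798 (W = (4 + (-35)² - 5*(-35)) - 1*(-5394) = (4 + 1225 + 175) + 5394 = 1404 + 5394 = 6798)
(-4358 + W) + 10231 = (-4358 + 6798) + 10231 = 2440 + 10231 = 12671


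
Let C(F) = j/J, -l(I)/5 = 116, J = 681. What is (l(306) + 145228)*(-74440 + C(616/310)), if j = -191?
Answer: -2444253755496/227 ≈ -1.0768e+10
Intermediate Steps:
l(I) = -580 (l(I) = -5*116 = -580)
C(F) = -191/681
(l(306) + 145228)*(-74440 + C(616/310)) = (-580 + 145228)*(-74440 - 191/681) = 144648*(-50693831/681) = -2444253755496/227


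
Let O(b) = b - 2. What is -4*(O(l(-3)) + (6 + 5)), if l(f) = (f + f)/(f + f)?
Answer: -40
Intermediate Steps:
l(f) = 1 (l(f) = (2*f)/((2*f)) = (2*f)*(1/(2*f)) = 1)
O(b) = -2 + b
-4*(O(l(-3)) + (6 + 5)) = -4*((-2 + 1) + (6 + 5)) = -4*(-1 + 11) = -4*10 = -40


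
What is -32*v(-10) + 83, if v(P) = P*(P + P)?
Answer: -6317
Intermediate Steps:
v(P) = 2*P² (v(P) = P*(2*P) = 2*P²)
-32*v(-10) + 83 = -64*(-10)² + 83 = -64*100 + 83 = -32*200 + 83 = -6400 + 83 = -6317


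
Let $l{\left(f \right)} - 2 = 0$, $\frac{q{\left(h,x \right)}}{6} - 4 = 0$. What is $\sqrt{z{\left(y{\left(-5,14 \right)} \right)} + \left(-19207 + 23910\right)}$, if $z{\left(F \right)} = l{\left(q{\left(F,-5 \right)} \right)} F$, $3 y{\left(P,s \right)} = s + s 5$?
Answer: $\sqrt{4759} \approx 68.985$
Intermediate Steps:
$q{\left(h,x \right)} = 24$ ($q{\left(h,x \right)} = 24 + 6 \cdot 0 = 24 + 0 = 24$)
$y{\left(P,s \right)} = 2 s$ ($y{\left(P,s \right)} = \frac{s + s 5}{3} = \frac{s + 5 s}{3} = \frac{6 s}{3} = 2 s$)
$l{\left(f \right)} = 2$ ($l{\left(f \right)} = 2 + 0 = 2$)
$z{\left(F \right)} = 2 F$
$\sqrt{z{\left(y{\left(-5,14 \right)} \right)} + \left(-19207 + 23910\right)} = \sqrt{2 \cdot 2 \cdot 14 + \left(-19207 + 23910\right)} = \sqrt{2 \cdot 28 + 4703} = \sqrt{56 + 4703} = \sqrt{4759}$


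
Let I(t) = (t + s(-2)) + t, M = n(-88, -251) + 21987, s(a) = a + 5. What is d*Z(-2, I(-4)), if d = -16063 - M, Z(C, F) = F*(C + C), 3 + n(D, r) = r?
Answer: -755920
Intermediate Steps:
s(a) = 5 + a
n(D, r) = -3 + r
M = 21733 (M = (-3 - 251) + 21987 = -254 + 21987 = 21733)
I(t) = 3 + 2*t (I(t) = (t + (5 - 2)) + t = (t + 3) + t = (3 + t) + t = 3 + 2*t)
Z(C, F) = 2*C*F (Z(C, F) = F*(2*C) = 2*C*F)
d = -37796 (d = -16063 - 1*21733 = -16063 - 21733 = -37796)
d*Z(-2, I(-4)) = -75592*(-2)*(3 + 2*(-4)) = -75592*(-2)*(3 - 8) = -75592*(-2)*(-5) = -37796*20 = -755920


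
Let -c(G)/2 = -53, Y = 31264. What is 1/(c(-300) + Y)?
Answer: 1/31370 ≈ 3.1878e-5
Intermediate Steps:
c(G) = 106 (c(G) = -2*(-53) = 106)
1/(c(-300) + Y) = 1/(106 + 31264) = 1/31370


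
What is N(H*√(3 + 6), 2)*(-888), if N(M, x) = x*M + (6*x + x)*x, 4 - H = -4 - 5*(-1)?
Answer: -40848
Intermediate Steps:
H = 3 (H = 4 - (-4 - 5*(-1)) = 4 - (-4 + 5) = 4 - 1*1 = 4 - 1 = 3)
N(M, x) = 7*x² + M*x (N(M, x) = M*x + (7*x)*x = M*x + 7*x² = 7*x² + M*x)
N(H*√(3 + 6), 2)*(-888) = (2*(3*√(3 + 6) + 7*2))*(-888) = (2*(3*√9 + 14))*(-888) = (2*(3*3 + 14))*(-888) = (2*(9 + 14))*(-888) = (2*23)*(-888) = 46*(-888) = -40848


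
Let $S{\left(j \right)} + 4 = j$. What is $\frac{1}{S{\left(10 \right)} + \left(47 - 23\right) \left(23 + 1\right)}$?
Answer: $\frac{1}{582} \approx 0.0017182$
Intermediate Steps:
$S{\left(j \right)} = -4 + j$
$\frac{1}{S{\left(10 \right)} + \left(47 - 23\right) \left(23 + 1\right)} = \frac{1}{\left(-4 + 10\right) + \left(47 - 23\right) \left(23 + 1\right)} = \frac{1}{6 + 24 \cdot 24} = \frac{1}{6 + 576} = \frac{1}{582}$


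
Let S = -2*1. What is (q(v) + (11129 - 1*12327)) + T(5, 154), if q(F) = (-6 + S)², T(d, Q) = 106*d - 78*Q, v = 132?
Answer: -12616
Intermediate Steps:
S = -2
T(d, Q) = -78*Q + 106*d
q(F) = 64 (q(F) = (-6 - 2)² = (-8)² = 64)
(q(v) + (11129 - 1*12327)) + T(5, 154) = (64 + (11129 - 1*12327)) + (-78*154 + 106*5) = (64 + (11129 - 12327)) + (-12012 + 530) = (64 - 1198) - 11482 = -1134 - 11482 = -12616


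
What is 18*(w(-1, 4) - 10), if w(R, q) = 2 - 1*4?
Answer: -216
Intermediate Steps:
w(R, q) = -2 (w(R, q) = 2 - 4 = -2)
18*(w(-1, 4) - 10) = 18*(-2 - 10) = 18*(-12) = -216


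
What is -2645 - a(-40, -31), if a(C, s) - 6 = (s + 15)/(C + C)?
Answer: -13256/5 ≈ -2651.2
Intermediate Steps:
a(C, s) = 6 + (15 + s)/(2*C) (a(C, s) = 6 + (s + 15)/(C + C) = 6 + (15 + s)/((2*C)) = 6 + (15 + s)*(1/(2*C)) = 6 + (15 + s)/(2*C))
-2645 - a(-40, -31) = -2645 - (15 - 31 + 12*(-40))/(2*(-40)) = -2645 - (-1)*(15 - 31 - 480)/(2*40) = -2645 - (-1)*(-496)/(2*40) = -2645 - 1*31/5 = -2645 - 31/5 = -13256/5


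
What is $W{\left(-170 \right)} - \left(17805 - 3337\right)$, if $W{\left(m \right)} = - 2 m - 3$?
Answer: $-14131$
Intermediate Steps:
$W{\left(m \right)} = -3 - 2 m$
$W{\left(-170 \right)} - \left(17805 - 3337\right) = \left(-3 - -340\right) - \left(17805 - 3337\right) = \left(-3 + 340\right) - \left(17805 - 3337\right) = 337 - 14468 = -14131$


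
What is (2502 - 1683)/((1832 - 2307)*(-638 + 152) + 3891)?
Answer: 21/6019 ≈ 0.0034890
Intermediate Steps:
(2502 - 1683)/((1832 - 2307)*(-638 + 152) + 3891) = 819/(-475*(-486) + 3891) = 819/(230850 + 3891) = 819/234741 = 819*(1/234741) = 21/6019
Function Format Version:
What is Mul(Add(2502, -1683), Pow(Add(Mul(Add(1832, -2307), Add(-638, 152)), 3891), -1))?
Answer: Rational(21, 6019) ≈ 0.0034890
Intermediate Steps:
Mul(Add(2502, -1683), Pow(Add(Mul(Add(1832, -2307), Add(-638, 152)), 3891), -1)) = Mul(819, Pow(Add(Mul(-475, -486), 3891), -1)) = Mul(819, Pow(Add(230850, 3891), -1)) = Mul(819, Pow(234741, -1)) = Mul(819, Rational(1, 234741)) = Rational(21, 6019)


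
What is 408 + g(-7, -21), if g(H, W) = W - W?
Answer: 408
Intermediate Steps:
g(H, W) = 0
408 + g(-7, -21) = 408 + 0 = 408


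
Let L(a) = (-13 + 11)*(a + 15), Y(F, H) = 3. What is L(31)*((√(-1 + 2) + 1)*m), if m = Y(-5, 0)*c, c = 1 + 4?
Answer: -2760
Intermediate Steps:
c = 5
m = 15 (m = 3*5 = 15)
L(a) = -30 - 2*a (L(a) = -2*(15 + a) = -30 - 2*a)
L(31)*((√(-1 + 2) + 1)*m) = (-30 - 2*31)*((√(-1 + 2) + 1)*15) = (-30 - 62)*((√1 + 1)*15) = -92*(1 + 1)*15 = -184*15 = -92*30 = -2760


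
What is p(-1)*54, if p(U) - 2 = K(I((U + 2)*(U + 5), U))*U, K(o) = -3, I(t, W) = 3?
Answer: 270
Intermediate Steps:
p(U) = 2 - 3*U
p(-1)*54 = (2 - 3*(-1))*54 = (2 + 3)*54 = 5*54 = 270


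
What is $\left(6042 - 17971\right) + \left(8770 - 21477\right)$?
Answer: $-24636$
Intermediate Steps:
$\left(6042 - 17971\right) + \left(8770 - 21477\right) = -11929 - 12707 = -24636$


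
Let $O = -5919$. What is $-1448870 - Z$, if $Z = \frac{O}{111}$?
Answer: $- \frac{53606217}{37} \approx -1.4488 \cdot 10^{6}$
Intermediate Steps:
$Z = - \frac{1973}{37}$ ($Z = \frac{1}{111} \left(-5919\right) = - \frac{1973}{37} \approx -53.324$)
$-1448870 - Z = -1448870 - - \frac{1973}{37} = -1448870 + \frac{1973}{37} = - \frac{53606217}{37}$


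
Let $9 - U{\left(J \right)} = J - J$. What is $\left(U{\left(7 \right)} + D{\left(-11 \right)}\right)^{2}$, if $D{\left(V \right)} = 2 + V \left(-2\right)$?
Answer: $1089$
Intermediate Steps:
$U{\left(J \right)} = 9$ ($U{\left(J \right)} = 9 - \left(J - J\right) = 9 - 0 = 9 + 0 = 9$)
$D{\left(V \right)} = 2 - 2 V$
$\left(U{\left(7 \right)} + D{\left(-11 \right)}\right)^{2} = \left(9 + \left(2 - -22\right)\right)^{2} = \left(9 + \left(2 + 22\right)\right)^{2} = \left(9 + 24\right)^{2} = 33^{2} = 1089$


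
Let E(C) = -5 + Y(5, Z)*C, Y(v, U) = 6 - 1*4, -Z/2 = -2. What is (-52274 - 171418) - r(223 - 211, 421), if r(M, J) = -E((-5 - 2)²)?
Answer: -223599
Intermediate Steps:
Z = 4 (Z = -2*(-2) = 4)
Y(v, U) = 2 (Y(v, U) = 6 - 4 = 2)
E(C) = -5 + 2*C
r(M, J) = -93 (r(M, J) = -(-5 + 2*(-5 - 2)²) = -(-5 + 2*(-7)²) = -(-5 + 2*49) = -(-5 + 98) = -1*93 = -93)
(-52274 - 171418) - r(223 - 211, 421) = (-52274 - 171418) - 1*(-93) = -223692 + 93 = -223599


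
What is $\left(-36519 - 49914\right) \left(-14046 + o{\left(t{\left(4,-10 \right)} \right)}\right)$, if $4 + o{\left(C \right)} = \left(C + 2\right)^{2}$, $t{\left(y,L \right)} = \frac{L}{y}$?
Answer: $\frac{4857448167}{4} \approx 1.2144 \cdot 10^{9}$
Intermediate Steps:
$o{\left(C \right)} = -4 + \left(2 + C\right)^{2}$ ($o{\left(C \right)} = -4 + \left(C + 2\right)^{2} = -4 + \left(2 + C\right)^{2}$)
$\left(-36519 - 49914\right) \left(-14046 + o{\left(t{\left(4,-10 \right)} \right)}\right) = \left(-36519 - 49914\right) \left(-14046 + - \frac{10}{4} \left(4 - \frac{10}{4}\right)\right) = - 86433 \left(-14046 + \left(-10\right) \frac{1}{4} \left(4 - \frac{5}{2}\right)\right) = - 86433 \left(-14046 - \frac{5 \left(4 - \frac{5}{2}\right)}{2}\right) = - 86433 \left(-14046 - \frac{15}{4}\right) = \left(-86433\right) \left(- \frac{56199}{4}\right) = \frac{4857448167}{4}$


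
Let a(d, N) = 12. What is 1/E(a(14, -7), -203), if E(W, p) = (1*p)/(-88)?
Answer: 88/203 ≈ 0.43350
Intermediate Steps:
E(W, p) = -p/88 (E(W, p) = p*(-1/88) = -p/88)
1/E(a(14, -7), -203) = 1/(-1/88*(-203)) = 1/(203/88) = 88/203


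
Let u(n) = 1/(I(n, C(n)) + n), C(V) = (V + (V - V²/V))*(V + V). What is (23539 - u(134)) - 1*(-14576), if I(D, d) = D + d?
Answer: 1379000699/36180 ≈ 38115.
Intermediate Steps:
C(V) = 2*V² (C(V) = (V + (V - V))*(2*V) = (V + 0)*(2*V) = V*(2*V) = 2*V²)
u(n) = 1/(2*n + 2*n²) (u(n) = 1/((n + 2*n²) + n) = 1/(2*n + 2*n²))
(23539 - u(134)) - 1*(-14576) = (23539 - 1/(2*134*(1 + 134))) - 1*(-14576) = (23539 - 1/(2*134*135)) + 14576 = (23539 - 1*1/36180) + 14576 = (23539 - 1/36180) + 14576 = 851641019/36180 + 14576 = 1379000699/36180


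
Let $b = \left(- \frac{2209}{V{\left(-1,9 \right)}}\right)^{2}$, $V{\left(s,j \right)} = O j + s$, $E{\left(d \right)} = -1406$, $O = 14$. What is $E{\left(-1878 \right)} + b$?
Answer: $- \frac{17089069}{15625} \approx -1093.7$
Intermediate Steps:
$V{\left(s,j \right)} = s + 14 j$ ($V{\left(s,j \right)} = 14 j + s = s + 14 j$)
$b = \frac{4879681}{15625}$ ($b = \left(- \frac{2209}{-1 + 14 \cdot 9}\right)^{2} = \left(- \frac{2209}{-1 + 126}\right)^{2} = \left(- \frac{2209}{125}\right)^{2} = \frac{4879681}{15625} \approx 312.3$)
$E{\left(-1878 \right)} + b = -1406 + \frac{4879681}{15625} = - \frac{17089069}{15625}$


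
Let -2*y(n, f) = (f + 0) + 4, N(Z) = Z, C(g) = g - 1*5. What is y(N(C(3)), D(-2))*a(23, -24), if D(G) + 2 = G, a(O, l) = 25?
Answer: 0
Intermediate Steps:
D(G) = -2 + G
C(g) = -5 + g (C(g) = g - 5 = -5 + g)
y(n, f) = -2 - f/2 (y(n, f) = -((f + 0) + 4)/2 = -(f + 4)/2 = -(4 + f)/2 = -2 - f/2)
y(N(C(3)), D(-2))*a(23, -24) = (-2 - (-2 - 2)/2)*25 = (-2 - ½*(-4))*25 = (-2 + 2)*25 = 0*25 = 0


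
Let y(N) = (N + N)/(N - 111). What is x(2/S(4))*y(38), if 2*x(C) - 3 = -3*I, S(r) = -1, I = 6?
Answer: 570/73 ≈ 7.8082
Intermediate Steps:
x(C) = -15/2 (x(C) = 3/2 + (-3*6)/2 = 3/2 + (½)*(-18) = 3/2 - 9 = -15/2)
y(N) = 2*N/(-111 + N) (y(N) = (2*N)/(-111 + N) = 2*N/(-111 + N))
x(2/S(4))*y(38) = -15*38/(-111 + 38) = -15*38/(-73) = -15*38*(-1)/73 = -15/2*(-76/73) = 570/73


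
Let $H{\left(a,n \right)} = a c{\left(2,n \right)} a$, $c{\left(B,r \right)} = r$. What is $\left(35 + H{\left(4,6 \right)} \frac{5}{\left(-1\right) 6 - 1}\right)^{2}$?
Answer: $\frac{55225}{49} \approx 1127.0$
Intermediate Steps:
$H{\left(a,n \right)} = n a^{2}$ ($H{\left(a,n \right)} = a n a = n a^{2}$)
$\left(35 + H{\left(4,6 \right)} \frac{5}{\left(-1\right) 6 - 1}\right)^{2} = \left(35 + 6 \cdot 4^{2} \frac{5}{\left(-1\right) 6 - 1}\right)^{2} = \left(35 + 6 \cdot 16 \frac{5}{-6 - 1}\right)^{2} = \left(35 + 96 \frac{5}{-7}\right)^{2} = \left(35 + 96 \cdot 5 \left(- \frac{1}{7}\right)\right)^{2} = \left(35 + 96 \left(- \frac{5}{7}\right)\right)^{2} = \left(35 - \frac{480}{7}\right)^{2} = \left(- \frac{235}{7}\right)^{2} = \frac{55225}{49}$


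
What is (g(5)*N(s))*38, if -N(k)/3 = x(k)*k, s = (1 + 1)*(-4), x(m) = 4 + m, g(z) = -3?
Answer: 10944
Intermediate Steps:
s = -8 (s = 2*(-4) = -8)
N(k) = -3*k*(4 + k) (N(k) = -3*(4 + k)*k = -3*k*(4 + k))
(g(5)*N(s))*38 = -(-9)*(-8)*(4 - 8)*38 = -(-9)*(-8)*(-4)*38 = -3*(-96)*38 = 288*38 = 10944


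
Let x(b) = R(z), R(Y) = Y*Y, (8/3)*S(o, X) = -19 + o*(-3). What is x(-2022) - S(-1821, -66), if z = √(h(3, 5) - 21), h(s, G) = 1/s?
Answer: -12373/6 ≈ -2062.2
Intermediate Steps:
S(o, X) = -57/8 - 9*o/8 (S(o, X) = 3*(-19 + o*(-3))/8 = 3*(-19 - 3*o)/8 = -57/8 - 9*o/8)
z = I*√186/3 (z = √(1/3 - 21) = √(⅓ - 21) = √(-62/3) = I*√186/3 ≈ 4.5461*I)
R(Y) = Y²
x(b) = -62/3 (x(b) = (I*√186/3)² = -62/3)
x(-2022) - S(-1821, -66) = -62/3 - (-57/8 - 9/8*(-1821)) = -62/3 - (-57/8 + 16389/8) = -62/3 - 1*4083/2 = -62/3 - 4083/2 = -12373/6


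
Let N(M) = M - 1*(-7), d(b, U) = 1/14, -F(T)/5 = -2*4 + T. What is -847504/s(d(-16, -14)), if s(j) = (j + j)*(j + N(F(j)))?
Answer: -41527696/327 ≈ -1.2700e+5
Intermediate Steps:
F(T) = 40 - 5*T (F(T) = -5*(-2*4 + T) = -5*(-8 + T) = 40 - 5*T)
d(b, U) = 1/14
N(M) = 7 + M (N(M) = M + 7 = 7 + M)
s(j) = 2*j*(47 - 4*j) (s(j) = (j + j)*(j + (7 + (40 - 5*j))) = (2*j)*(j + (47 - 5*j)) = (2*j)*(47 - 4*j) = 2*j*(47 - 4*j))
-847504/s(d(-16, -14)) = -847504*7/(47 - 4*1/14) = -847504*7/(47 - 2/7) = -847504/(2*(1/14)*(327/7)) = -847504/327/49 = -847504*49/327 = -41527696/327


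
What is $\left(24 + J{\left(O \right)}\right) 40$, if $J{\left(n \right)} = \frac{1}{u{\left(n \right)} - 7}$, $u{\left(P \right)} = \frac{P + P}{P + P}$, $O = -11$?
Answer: $\frac{2860}{3} \approx 953.33$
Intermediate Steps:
$u{\left(P \right)} = 1$ ($u{\left(P \right)} = \frac{2 P}{2 P} = 2 P \frac{1}{2 P} = 1$)
$J{\left(n \right)} = - \frac{1}{6}$ ($J{\left(n \right)} = \frac{1}{1 - 7} = \frac{1}{-6} = - \frac{1}{6}$)
$\left(24 + J{\left(O \right)}\right) 40 = \left(24 - \frac{1}{6}\right) 40 = \frac{143}{6} \cdot 40 = \frac{2860}{3}$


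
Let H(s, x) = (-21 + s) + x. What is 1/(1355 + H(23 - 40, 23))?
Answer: 1/1340 ≈ 0.00074627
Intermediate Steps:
H(s, x) = -21 + s + x
1/(1355 + H(23 - 40, 23)) = 1/(1355 + (-21 + (23 - 40) + 23)) = 1/(1355 + (-21 - 17 + 23)) = 1/(1355 - 15) = 1/1340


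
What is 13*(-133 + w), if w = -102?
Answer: -3055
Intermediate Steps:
13*(-133 + w) = 13*(-133 - 102) = 13*(-235) = -3055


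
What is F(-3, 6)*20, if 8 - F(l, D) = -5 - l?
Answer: 200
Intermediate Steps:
F(l, D) = 13 + l (F(l, D) = 8 - (-5 - l) = 8 + (5 + l) = 13 + l)
F(-3, 6)*20 = (13 - 3)*20 = 10*20 = 200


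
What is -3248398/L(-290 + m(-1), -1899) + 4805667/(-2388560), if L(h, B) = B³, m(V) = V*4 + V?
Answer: -32902292973359353/16357278547603440 ≈ -2.0115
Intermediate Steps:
m(V) = 5*V (m(V) = 4*V + V = 5*V)
-3248398/L(-290 + m(-1), -1899) + 4805667/(-2388560) = -3248398/((-1899)³) + 4805667/(-2388560) = -3248398/(-6848175699) + 4805667*(-1/2388560) = -3248398*(-1/6848175699) - 4805667/2388560 = 3248398/6848175699 - 4805667/2388560 = -32902292973359353/16357278547603440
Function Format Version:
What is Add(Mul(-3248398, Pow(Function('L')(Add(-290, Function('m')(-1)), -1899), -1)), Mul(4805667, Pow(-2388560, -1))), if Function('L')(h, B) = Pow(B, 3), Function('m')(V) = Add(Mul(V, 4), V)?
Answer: Rational(-32902292973359353, 16357278547603440) ≈ -2.0115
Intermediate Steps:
Function('m')(V) = Mul(5, V) (Function('m')(V) = Add(Mul(4, V), V) = Mul(5, V))
Add(Mul(-3248398, Pow(Function('L')(Add(-290, Function('m')(-1)), -1899), -1)), Mul(4805667, Pow(-2388560, -1))) = Add(Mul(-3248398, Pow(Pow(-1899, 3), -1)), Mul(4805667, Pow(-2388560, -1))) = Add(Mul(-3248398, Pow(-6848175699, -1)), Mul(4805667, Rational(-1, 2388560))) = Add(Mul(-3248398, Rational(-1, 6848175699)), Rational(-4805667, 2388560)) = Add(Rational(3248398, 6848175699), Rational(-4805667, 2388560)) = Rational(-32902292973359353, 16357278547603440)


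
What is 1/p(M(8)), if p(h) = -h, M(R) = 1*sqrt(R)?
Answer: -sqrt(2)/4 ≈ -0.35355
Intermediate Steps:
M(R) = sqrt(R)
1/p(M(8)) = 1/(-sqrt(8)) = 1/(-2*sqrt(2)) = -sqrt(2)/4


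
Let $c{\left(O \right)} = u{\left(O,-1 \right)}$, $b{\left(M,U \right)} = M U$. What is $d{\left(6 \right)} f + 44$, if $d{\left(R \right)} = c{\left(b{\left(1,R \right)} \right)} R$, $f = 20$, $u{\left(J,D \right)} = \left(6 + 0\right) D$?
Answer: $-676$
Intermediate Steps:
$u{\left(J,D \right)} = 6 D$
$c{\left(O \right)} = -6$ ($c{\left(O \right)} = 6 \left(-1\right) = -6$)
$d{\left(R \right)} = - 6 R$
$d{\left(6 \right)} f + 44 = \left(-6\right) 6 \cdot 20 + 44 = \left(-36\right) 20 + 44 = -720 + 44 = -676$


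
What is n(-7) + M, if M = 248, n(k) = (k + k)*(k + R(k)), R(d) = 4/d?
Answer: 354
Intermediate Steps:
n(k) = 2*k*(k + 4/k) (n(k) = (k + k)*(k + 4/k) = (2*k)*(k + 4/k) = 2*k*(k + 4/k))
n(-7) + M = (8 + 2*(-7)²) + 248 = (8 + 2*49) + 248 = (8 + 98) + 248 = 106 + 248 = 354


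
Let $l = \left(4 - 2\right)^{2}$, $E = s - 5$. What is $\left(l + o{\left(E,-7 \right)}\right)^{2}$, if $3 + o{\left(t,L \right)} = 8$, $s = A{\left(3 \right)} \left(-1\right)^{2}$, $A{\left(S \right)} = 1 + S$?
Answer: $81$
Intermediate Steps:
$s = 4$ ($s = \left(1 + 3\right) \left(-1\right)^{2} = 4 \cdot 1 = 4$)
$E = -1$ ($E = 4 - 5 = -1$)
$o{\left(t,L \right)} = 5$ ($o{\left(t,L \right)} = -3 + 8 = 5$)
$l = 4$ ($l = 2^{2} = 4$)
$\left(l + o{\left(E,-7 \right)}\right)^{2} = \left(4 + 5\right)^{2} = 9^{2} = 81$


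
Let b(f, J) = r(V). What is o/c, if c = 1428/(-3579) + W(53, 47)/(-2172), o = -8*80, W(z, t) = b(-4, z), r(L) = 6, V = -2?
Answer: 55278848/34701 ≈ 1593.0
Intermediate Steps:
b(f, J) = 6
W(z, t) = 6
o = -640 (o = -1*640 = -640)
c = -173505/431866 (c = 1428/(-3579) + 6/(-2172) = 1428*(-1/3579) + 6*(-1/2172) = -476/1193 - 1/362 = -173505/431866 ≈ -0.40176)
o/c = -640/(-173505/431866) = -640*(-431866/173505) = 55278848/34701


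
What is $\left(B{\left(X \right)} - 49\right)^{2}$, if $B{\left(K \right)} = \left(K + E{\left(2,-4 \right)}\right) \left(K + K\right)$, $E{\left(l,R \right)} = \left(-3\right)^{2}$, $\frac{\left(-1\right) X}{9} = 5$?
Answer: $10182481$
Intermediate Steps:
$X = -45$ ($X = \left(-9\right) 5 = -45$)
$E{\left(l,R \right)} = 9$
$B{\left(K \right)} = 2 K \left(9 + K\right)$ ($B{\left(K \right)} = \left(K + 9\right) \left(K + K\right) = \left(9 + K\right) 2 K = 2 K \left(9 + K\right)$)
$\left(B{\left(X \right)} - 49\right)^{2} = \left(2 \left(-45\right) \left(9 - 45\right) - 49\right)^{2} = \left(2 \left(-45\right) \left(-36\right) - 49\right)^{2} = \left(3240 - 49\right)^{2} = 3191^{2} = 10182481$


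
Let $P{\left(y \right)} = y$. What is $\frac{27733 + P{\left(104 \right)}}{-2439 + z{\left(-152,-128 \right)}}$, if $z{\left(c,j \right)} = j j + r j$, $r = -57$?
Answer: $\frac{27837}{21241} \approx 1.3105$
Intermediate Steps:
$z{\left(c,j \right)} = j^{2} - 57 j$ ($z{\left(c,j \right)} = j j - 57 j = j^{2} - 57 j$)
$\frac{27733 + P{\left(104 \right)}}{-2439 + z{\left(-152,-128 \right)}} = \frac{27733 + 104}{-2439 - 128 \left(-57 - 128\right)} = \frac{27837}{-2439 - -23680} = \frac{27837}{-2439 + 23680} = \frac{27837}{21241}$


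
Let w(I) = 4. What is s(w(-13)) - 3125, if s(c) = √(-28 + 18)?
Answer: -3125 + I*√10 ≈ -3125.0 + 3.1623*I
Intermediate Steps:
s(c) = I*√10 (s(c) = √(-10) = I*√10)
s(w(-13)) - 3125 = I*√10 - 3125 = -3125 + I*√10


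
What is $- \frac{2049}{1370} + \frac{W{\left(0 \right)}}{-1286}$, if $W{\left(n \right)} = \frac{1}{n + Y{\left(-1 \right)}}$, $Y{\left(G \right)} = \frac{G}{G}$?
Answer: $- \frac{659096}{440455} \approx -1.4964$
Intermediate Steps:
$Y{\left(G \right)} = 1$
$W{\left(n \right)} = \frac{1}{1 + n}$ ($W{\left(n \right)} = \frac{1}{n + 1} = \frac{1}{1 + n}$)
$- \frac{2049}{1370} + \frac{W{\left(0 \right)}}{-1286} = - \frac{2049}{1370} + \frac{1}{\left(1 + 0\right) \left(-1286\right)} = \left(-2049\right) \frac{1}{1370} + 1^{-1} \left(- \frac{1}{1286}\right) = - \frac{2049}{1370} + 1 \left(- \frac{1}{1286}\right) = - \frac{2049}{1370} - \frac{1}{1286} = - \frac{659096}{440455}$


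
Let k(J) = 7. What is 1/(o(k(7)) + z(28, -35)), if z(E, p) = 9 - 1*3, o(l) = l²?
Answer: 1/55 ≈ 0.018182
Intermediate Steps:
z(E, p) = 6 (z(E, p) = 9 - 3 = 6)
1/(o(k(7)) + z(28, -35)) = 1/(7² + 6) = 1/(49 + 6) = 1/55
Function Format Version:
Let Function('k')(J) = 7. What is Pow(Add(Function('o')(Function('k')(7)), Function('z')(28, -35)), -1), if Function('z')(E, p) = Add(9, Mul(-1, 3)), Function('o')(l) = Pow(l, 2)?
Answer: Rational(1, 55) ≈ 0.018182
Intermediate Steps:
Function('z')(E, p) = 6 (Function('z')(E, p) = Add(9, -3) = 6)
Pow(Add(Function('o')(Function('k')(7)), Function('z')(28, -35)), -1) = Pow(Add(Pow(7, 2), 6), -1) = Pow(Add(49, 6), -1) = Pow(55, -1) = Rational(1, 55)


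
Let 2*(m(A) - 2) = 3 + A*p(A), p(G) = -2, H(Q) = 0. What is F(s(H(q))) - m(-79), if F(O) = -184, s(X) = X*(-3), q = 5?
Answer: -533/2 ≈ -266.50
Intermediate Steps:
s(X) = -3*X
m(A) = 7/2 - A (m(A) = 2 + (3 + A*(-2))/2 = 2 + (3 - 2*A)/2 = 2 + (3/2 - A) = 7/2 - A)
F(s(H(q))) - m(-79) = -184 - (7/2 - 1*(-79)) = -184 - (7/2 + 79) = -184 - 1*165/2 = -184 - 165/2 = -533/2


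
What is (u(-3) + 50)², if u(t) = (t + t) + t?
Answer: 1681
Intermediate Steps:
u(t) = 3*t (u(t) = 2*t + t = 3*t)
(u(-3) + 50)² = (3*(-3) + 50)² = (-9 + 50)² = 41² = 1681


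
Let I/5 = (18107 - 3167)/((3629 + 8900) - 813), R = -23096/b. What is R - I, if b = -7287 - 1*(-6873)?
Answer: 29958367/606303 ≈ 49.412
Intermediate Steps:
b = -414 (b = -7287 + 6873 = -414)
R = 11548/207 (R = -23096/(-414) = -23096*(-1/414) = 11548/207 ≈ 55.787)
I = 18675/2929 (I = 5*((18107 - 3167)/((3629 + 8900) - 813)) = 5*(14940/(12529 - 813)) = 5*(14940/11716) = 5*(14940*(1/11716)) = 5*(3735/2929) = 18675/2929 ≈ 6.3759)
R - I = 11548/207 - 1*18675/2929 = 11548/207 - 18675/2929 = 29958367/606303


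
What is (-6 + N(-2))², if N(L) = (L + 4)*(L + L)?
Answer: 196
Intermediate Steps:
N(L) = 2*L*(4 + L) (N(L) = (4 + L)*(2*L) = 2*L*(4 + L))
(-6 + N(-2))² = (-6 + 2*(-2)*(4 - 2))² = (-6 + 2*(-2)*2)² = (-6 - 8)² = (-14)² = 196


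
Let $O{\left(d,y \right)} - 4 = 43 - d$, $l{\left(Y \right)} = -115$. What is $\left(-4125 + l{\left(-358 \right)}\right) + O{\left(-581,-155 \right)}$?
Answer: $-3612$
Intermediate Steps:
$O{\left(d,y \right)} = 47 - d$ ($O{\left(d,y \right)} = 4 - \left(-43 + d\right) = 47 - d$)
$\left(-4125 + l{\left(-358 \right)}\right) + O{\left(-581,-155 \right)} = \left(-4125 - 115\right) + \left(47 - -581\right) = -4240 + \left(47 + 581\right) = -4240 + 628 = -3612$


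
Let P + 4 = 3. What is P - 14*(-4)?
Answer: 55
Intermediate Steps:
P = -1 (P = -4 + 3 = -1)
P - 14*(-4) = -1 - 14*(-4) = -1 + 56 = 55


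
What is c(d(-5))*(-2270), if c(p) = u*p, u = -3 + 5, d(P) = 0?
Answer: 0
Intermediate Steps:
u = 2
c(p) = 2*p
c(d(-5))*(-2270) = (2*0)*(-2270) = 0*(-2270) = 0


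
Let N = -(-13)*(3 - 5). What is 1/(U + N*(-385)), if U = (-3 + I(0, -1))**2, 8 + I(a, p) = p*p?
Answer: 1/10110 ≈ 9.8912e-5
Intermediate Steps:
I(a, p) = -8 + p**2 (I(a, p) = -8 + p*p = -8 + p**2)
N = -26 (N = -(-13)*(-2) = -13*2 = -26)
U = 100 (U = (-3 + (-8 + (-1)**2))**2 = (-3 + (-8 + 1))**2 = (-3 - 7)**2 = (-10)**2 = 100)
1/(U + N*(-385)) = 1/(100 - 26*(-385)) = 1/(100 + 10010) = 1/10110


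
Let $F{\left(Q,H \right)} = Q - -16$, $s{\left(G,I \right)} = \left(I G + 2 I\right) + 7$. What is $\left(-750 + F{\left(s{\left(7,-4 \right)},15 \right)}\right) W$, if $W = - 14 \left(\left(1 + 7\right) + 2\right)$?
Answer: $106820$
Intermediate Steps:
$s{\left(G,I \right)} = 7 + 2 I + G I$ ($s{\left(G,I \right)} = \left(G I + 2 I\right) + 7 = \left(2 I + G I\right) + 7 = 7 + 2 I + G I$)
$W = -140$ ($W = - 14 \left(8 + 2\right) = \left(-14\right) 10 = -140$)
$F{\left(Q,H \right)} = 16 + Q$ ($F{\left(Q,H \right)} = Q + 16 = 16 + Q$)
$\left(-750 + F{\left(s{\left(7,-4 \right)},15 \right)}\right) W = \left(-750 + \left(16 + \left(7 + 2 \left(-4\right) + 7 \left(-4\right)\right)\right)\right) \left(-140\right) = \left(-750 + \left(16 - 29\right)\right) \left(-140\right) = \left(-750 - 13\right) \left(-140\right) = \left(-763\right) \left(-140\right) = 106820$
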